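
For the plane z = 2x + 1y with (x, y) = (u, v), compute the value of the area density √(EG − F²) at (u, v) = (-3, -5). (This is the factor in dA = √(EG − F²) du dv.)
√(EG − F²)|_{(-3, -5)} = sqrt(6)

E = 5, F = 2, G = 2, so EG − F² = 6. Taking the positive square root: √(EG − F²) = sqrt(6). At (u, v) = (-3, -5): sqrt(6).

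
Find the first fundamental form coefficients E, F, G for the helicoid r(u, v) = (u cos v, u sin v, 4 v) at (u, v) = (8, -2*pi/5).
E = 1;  F = 0;  G = 80

Partials: r_u = (cos(v), sin(v), 0), r_v = (-u*sin(v), u*cos(v), 4). As functions of (u, v):
  E = r_u · r_u = 1,
  F = r_u · r_v = 0,
  G = r_v · r_v = u^2 + 16.
Evaluating at (u, v) = (8, -2*pi/5): E = 1, F = 0, G = 80.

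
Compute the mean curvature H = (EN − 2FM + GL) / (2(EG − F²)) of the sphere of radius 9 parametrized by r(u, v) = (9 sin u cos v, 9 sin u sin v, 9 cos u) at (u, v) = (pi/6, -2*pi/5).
H = -1/9

With E = 81, F = 0, G = 81*sin(u)^2, L = -9*sin(u)/Abs(sin(u)), M = 0, N = -9*sin(u)^3/Abs(sin(u)), assemble
  H = (EN − 2FM + GL) / (2(EG − F²)) = -sin(u)/(9*Abs(sin(u))).
At (u, v) = (pi/6, -2*pi/5): H = -1/9.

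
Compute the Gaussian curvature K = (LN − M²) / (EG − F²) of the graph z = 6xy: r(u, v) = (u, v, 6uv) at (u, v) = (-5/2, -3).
K = -9/75625

Coefficients of the first fundamental form: E = 36*v^2 + 1, F = 36*u*v, G = 36*u^2 + 1.
Coefficients of the second fundamental form: L = 0, M = 6/sqrt(36*u^2 + 36*v^2 + 1), N = 0.
Assemble K = (LN − M²)/(EG − F²) = -36/(1296*u^4 + 2592*u^2*v^2 + 72*u^2 + 1296*v^4 + 72*v^2 + 1). At (u, v) = (-5/2, -3): K = -9/75625.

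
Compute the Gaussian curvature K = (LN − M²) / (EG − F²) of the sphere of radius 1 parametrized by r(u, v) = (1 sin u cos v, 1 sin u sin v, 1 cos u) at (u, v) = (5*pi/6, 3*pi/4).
K = 1

Coefficients of the first fundamental form: E = 1, F = 0, G = sin(u)^2.
Coefficients of the second fundamental form: L = -sin(u)/Abs(sin(u)), M = 0, N = -sin(u)^3/Abs(sin(u)).
Assemble K = (LN − M²)/(EG − F²) = 1. At (u, v) = (5*pi/6, 3*pi/4): K = 1.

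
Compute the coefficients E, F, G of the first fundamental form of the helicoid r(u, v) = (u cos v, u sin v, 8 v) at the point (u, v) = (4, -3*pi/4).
E = 1;  F = 0;  G = 80

Partials: r_u = (cos(v), sin(v), 0), r_v = (-u*sin(v), u*cos(v), 8). As functions of (u, v):
  E = r_u · r_u = 1,
  F = r_u · r_v = 0,
  G = r_v · r_v = u^2 + 64.
Evaluating at (u, v) = (4, -3*pi/4): E = 1, F = 0, G = 80.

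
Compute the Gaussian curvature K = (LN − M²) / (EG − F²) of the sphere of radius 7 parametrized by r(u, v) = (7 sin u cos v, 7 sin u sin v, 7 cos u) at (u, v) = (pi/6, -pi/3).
K = 1/49

Coefficients of the first fundamental form: E = 49, F = 0, G = 49*sin(u)^2.
Coefficients of the second fundamental form: L = -7*sin(u)/Abs(sin(u)), M = 0, N = -7*sin(u)^3/Abs(sin(u)).
Assemble K = (LN − M²)/(EG − F²) = 1/49. At (u, v) = (pi/6, -pi/3): K = 1/49.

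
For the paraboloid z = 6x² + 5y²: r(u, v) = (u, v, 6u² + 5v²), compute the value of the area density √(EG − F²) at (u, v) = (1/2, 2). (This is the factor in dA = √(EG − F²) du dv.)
√(EG − F²)|_{(1/2, 2)} = sqrt(437)

E = 144*u^2 + 1, F = 120*u*v, G = 100*v^2 + 1, so EG − F² = 144*u^2 + 100*v^2 + 1. Taking the positive square root: √(EG − F²) = sqrt(144*u^2 + 100*v^2 + 1). At (u, v) = (1/2, 2): sqrt(437).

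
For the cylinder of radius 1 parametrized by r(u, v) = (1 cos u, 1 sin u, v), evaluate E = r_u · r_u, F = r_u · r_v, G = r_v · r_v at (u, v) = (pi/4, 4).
E = 1;  F = 0;  G = 1

Partials: r_u = (-sin(u), cos(u), 0), r_v = (0, 0, 1). As functions of (u, v):
  E = r_u · r_u = 1,
  F = r_u · r_v = 0,
  G = r_v · r_v = 1.
Evaluating at (u, v) = (pi/4, 4): E = 1, F = 0, G = 1.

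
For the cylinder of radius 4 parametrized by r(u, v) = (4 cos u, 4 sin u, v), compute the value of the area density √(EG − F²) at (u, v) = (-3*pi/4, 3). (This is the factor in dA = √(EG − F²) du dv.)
√(EG − F²)|_{(-3*pi/4, 3)} = 4

E = 16, F = 0, G = 1, so EG − F² = 16. Taking the positive square root: √(EG − F²) = 4. At (u, v) = (-3*pi/4, 3): 4.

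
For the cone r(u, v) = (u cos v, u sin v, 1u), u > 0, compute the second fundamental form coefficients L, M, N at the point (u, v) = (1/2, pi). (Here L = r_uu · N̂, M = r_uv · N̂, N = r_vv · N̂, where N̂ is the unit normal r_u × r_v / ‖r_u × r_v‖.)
L = 0;  M = 0;  N = sqrt(2)/4

Compute the unit normal N̂(u, v) = (-sqrt(2)*u*cos(v)/(2*Abs(u)), -sqrt(2)*u*sin(v)/(2*Abs(u)), sqrt(2)*u/(2*Abs(u))), and the second partials r_uu, r_uv, r_vv. Take dot products:
  L(u, v) = r_uu · N̂ = 0,
  M(u, v) = r_uv · N̂ = 0,
  N(u, v) = r_vv · N̂ = sqrt(2)*u^2/(2*Abs(u)).
Evaluating at (u, v) = (1/2, pi):
  L = 0, M = 0, N = sqrt(2)/4.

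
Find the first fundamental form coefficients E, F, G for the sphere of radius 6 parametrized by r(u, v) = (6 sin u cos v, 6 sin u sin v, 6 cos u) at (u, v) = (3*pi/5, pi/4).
E = 36;  F = 0;  G = 9*sqrt(5)/2 + 45/2

Partials: r_u = (6*cos(u)*cos(v), 6*sin(v)*cos(u), -6*sin(u)), r_v = (-6*sin(u)*sin(v), 6*sin(u)*cos(v), 0). As functions of (u, v):
  E = r_u · r_u = 36,
  F = r_u · r_v = 0,
  G = r_v · r_v = 36*sin(u)^2.
Evaluating at (u, v) = (3*pi/5, pi/4): E = 36, F = 0, G = 9*sqrt(5)/2 + 45/2.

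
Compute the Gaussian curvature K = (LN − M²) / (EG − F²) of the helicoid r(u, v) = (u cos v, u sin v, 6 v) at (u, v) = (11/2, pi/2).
K = -576/70225

Coefficients of the first fundamental form: E = 1, F = 0, G = u^2 + 36.
Coefficients of the second fundamental form: L = 0, M = -6/sqrt(u^2 + 36), N = 0.
Assemble K = (LN − M²)/(EG − F²) = -36/(u^2 + 36)^2. At (u, v) = (11/2, pi/2): K = -576/70225.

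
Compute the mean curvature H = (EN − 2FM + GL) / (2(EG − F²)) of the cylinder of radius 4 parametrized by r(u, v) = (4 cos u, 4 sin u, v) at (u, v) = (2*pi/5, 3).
H = -1/8

With E = 16, F = 0, G = 1, L = -4, M = 0, N = 0, assemble
  H = (EN − 2FM + GL) / (2(EG − F²)) = -1/8.
At (u, v) = (2*pi/5, 3): H = -1/8.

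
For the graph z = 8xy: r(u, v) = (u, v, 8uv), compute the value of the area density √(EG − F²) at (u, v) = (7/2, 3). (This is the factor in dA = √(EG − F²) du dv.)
√(EG − F²)|_{(7/2, 3)} = sqrt(1361)

E = 64*v^2 + 1, F = 64*u*v, G = 64*u^2 + 1, so EG − F² = 64*u^2 + 64*v^2 + 1. Taking the positive square root: √(EG − F²) = sqrt(64*u^2 + 64*v^2 + 1). At (u, v) = (7/2, 3): sqrt(1361).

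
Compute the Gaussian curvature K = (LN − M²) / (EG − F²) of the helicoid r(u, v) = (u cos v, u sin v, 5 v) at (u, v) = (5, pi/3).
K = -1/100

Coefficients of the first fundamental form: E = 1, F = 0, G = u^2 + 25.
Coefficients of the second fundamental form: L = 0, M = -5/sqrt(u^2 + 25), N = 0.
Assemble K = (LN − M²)/(EG − F²) = -25/(u^2 + 25)^2. At (u, v) = (5, pi/3): K = -1/100.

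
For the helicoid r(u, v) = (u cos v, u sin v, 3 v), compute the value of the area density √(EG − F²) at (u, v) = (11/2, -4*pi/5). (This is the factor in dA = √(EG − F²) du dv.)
√(EG − F²)|_{(11/2, -4*pi/5)} = sqrt(157)/2

E = 1, F = 0, G = u^2 + 9, so EG − F² = u^2 + 9. Taking the positive square root: √(EG − F²) = sqrt(u^2 + 9). At (u, v) = (11/2, -4*pi/5): sqrt(157)/2.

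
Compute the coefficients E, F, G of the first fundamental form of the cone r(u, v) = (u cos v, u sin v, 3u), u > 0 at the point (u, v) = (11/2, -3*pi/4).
E = 10;  F = 0;  G = 121/4

Partials: r_u = (cos(v), sin(v), 3), r_v = (-u*sin(v), u*cos(v), 0). As functions of (u, v):
  E = r_u · r_u = 10,
  F = r_u · r_v = 0,
  G = r_v · r_v = u^2.
Evaluating at (u, v) = (11/2, -3*pi/4): E = 10, F = 0, G = 121/4.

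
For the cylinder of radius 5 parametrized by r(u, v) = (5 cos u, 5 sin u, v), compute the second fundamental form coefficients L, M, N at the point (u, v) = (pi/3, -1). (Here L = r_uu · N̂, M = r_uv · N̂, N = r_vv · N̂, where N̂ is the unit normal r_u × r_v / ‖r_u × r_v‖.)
L = -5;  M = 0;  N = 0

Compute the unit normal N̂(u, v) = (cos(u), sin(u), 0), and the second partials r_uu, r_uv, r_vv. Take dot products:
  L(u, v) = r_uu · N̂ = -5,
  M(u, v) = r_uv · N̂ = 0,
  N(u, v) = r_vv · N̂ = 0.
Evaluating at (u, v) = (pi/3, -1):
  L = -5, M = 0, N = 0.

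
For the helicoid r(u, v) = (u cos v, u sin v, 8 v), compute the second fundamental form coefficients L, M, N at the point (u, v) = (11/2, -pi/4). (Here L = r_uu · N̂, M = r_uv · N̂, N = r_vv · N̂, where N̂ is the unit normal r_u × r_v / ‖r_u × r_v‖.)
L = 0;  M = -16*sqrt(377)/377;  N = 0

Compute the unit normal N̂(u, v) = (8*sin(v)/sqrt(u^2 + 64), -8*cos(v)/sqrt(u^2 + 64), u/sqrt(u^2 + 64)), and the second partials r_uu, r_uv, r_vv. Take dot products:
  L(u, v) = r_uu · N̂ = 0,
  M(u, v) = r_uv · N̂ = -8/sqrt(u^2 + 64),
  N(u, v) = r_vv · N̂ = 0.
Evaluating at (u, v) = (11/2, -pi/4):
  L = 0, M = -16*sqrt(377)/377, N = 0.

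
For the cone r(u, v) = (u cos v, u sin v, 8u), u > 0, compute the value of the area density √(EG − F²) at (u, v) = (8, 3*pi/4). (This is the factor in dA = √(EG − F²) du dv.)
√(EG − F²)|_{(8, 3*pi/4)} = 8*sqrt(65)

E = 65, F = 0, G = u^2, so EG − F² = 65*u^2. Taking the positive square root: √(EG − F²) = sqrt(65)*Abs(u). At (u, v) = (8, 3*pi/4): 8*sqrt(65).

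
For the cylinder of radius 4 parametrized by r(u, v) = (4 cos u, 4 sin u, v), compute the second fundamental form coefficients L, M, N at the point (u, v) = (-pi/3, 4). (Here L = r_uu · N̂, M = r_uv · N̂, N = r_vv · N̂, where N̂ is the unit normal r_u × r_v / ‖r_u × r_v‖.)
L = -4;  M = 0;  N = 0

Compute the unit normal N̂(u, v) = (cos(u), sin(u), 0), and the second partials r_uu, r_uv, r_vv. Take dot products:
  L(u, v) = r_uu · N̂ = -4,
  M(u, v) = r_uv · N̂ = 0,
  N(u, v) = r_vv · N̂ = 0.
Evaluating at (u, v) = (-pi/3, 4):
  L = -4, M = 0, N = 0.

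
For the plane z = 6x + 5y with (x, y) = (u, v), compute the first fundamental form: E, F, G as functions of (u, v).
E = 37;  F = 30;  G = 26

Compute partials: r_u = (1, 0, 6), r_v = (0, 1, 5). Then
  E = r_u · r_u = 37,
  F = r_u · r_v = 30,
  G = r_v · r_v = 26.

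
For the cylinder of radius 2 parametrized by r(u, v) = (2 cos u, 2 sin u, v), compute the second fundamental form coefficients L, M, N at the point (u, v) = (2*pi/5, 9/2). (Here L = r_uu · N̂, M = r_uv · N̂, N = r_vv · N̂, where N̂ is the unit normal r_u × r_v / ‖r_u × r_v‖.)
L = -2;  M = 0;  N = 0

Compute the unit normal N̂(u, v) = (cos(u), sin(u), 0), and the second partials r_uu, r_uv, r_vv. Take dot products:
  L(u, v) = r_uu · N̂ = -2,
  M(u, v) = r_uv · N̂ = 0,
  N(u, v) = r_vv · N̂ = 0.
Evaluating at (u, v) = (2*pi/5, 9/2):
  L = -2, M = 0, N = 0.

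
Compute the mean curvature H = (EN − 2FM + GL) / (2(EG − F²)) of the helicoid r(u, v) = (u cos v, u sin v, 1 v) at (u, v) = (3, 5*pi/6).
H = 0

With E = 1, F = 0, G = u^2 + 1, L = 0, M = -1/sqrt(u^2 + 1), N = 0, assemble
  H = (EN − 2FM + GL) / (2(EG − F²)) = 0.
At (u, v) = (3, 5*pi/6): H = 0.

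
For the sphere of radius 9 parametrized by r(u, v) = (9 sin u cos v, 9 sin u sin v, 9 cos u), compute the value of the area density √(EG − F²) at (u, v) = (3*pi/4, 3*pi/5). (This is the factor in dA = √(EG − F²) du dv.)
√(EG − F²)|_{(3*pi/4, 3*pi/5)} = 81*sqrt(2)/2

E = 81, F = 0, G = 81*sin(u)^2, so EG − F² = 6561*sin(u)^2. Taking the positive square root: √(EG − F²) = 81*Abs(sin(u)). At (u, v) = (3*pi/4, 3*pi/5): 81*sqrt(2)/2.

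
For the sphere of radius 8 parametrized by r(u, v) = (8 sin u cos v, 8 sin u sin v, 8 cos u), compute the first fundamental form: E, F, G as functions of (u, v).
E = 64;  F = 0;  G = 64*sin(u)^2

Compute partials: r_u = (8*cos(u)*cos(v), 8*sin(v)*cos(u), -8*sin(u)), r_v = (-8*sin(u)*sin(v), 8*sin(u)*cos(v), 0). Then
  E = r_u · r_u = 64,
  F = r_u · r_v = 0,
  G = r_v · r_v = 64*sin(u)^2.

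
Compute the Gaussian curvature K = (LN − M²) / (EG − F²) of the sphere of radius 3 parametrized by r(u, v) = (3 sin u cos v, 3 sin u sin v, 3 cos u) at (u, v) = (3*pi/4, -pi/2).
K = 1/9

Coefficients of the first fundamental form: E = 9, F = 0, G = 9*sin(u)^2.
Coefficients of the second fundamental form: L = -3*sin(u)/Abs(sin(u)), M = 0, N = -3*sin(u)^3/Abs(sin(u)).
Assemble K = (LN − M²)/(EG − F²) = 1/9. At (u, v) = (3*pi/4, -pi/2): K = 1/9.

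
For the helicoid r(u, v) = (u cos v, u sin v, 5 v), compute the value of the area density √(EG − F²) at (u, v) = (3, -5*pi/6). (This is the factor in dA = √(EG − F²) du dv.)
√(EG − F²)|_{(3, -5*pi/6)} = sqrt(34)

E = 1, F = 0, G = u^2 + 25, so EG − F² = u^2 + 25. Taking the positive square root: √(EG − F²) = sqrt(u^2 + 25). At (u, v) = (3, -5*pi/6): sqrt(34).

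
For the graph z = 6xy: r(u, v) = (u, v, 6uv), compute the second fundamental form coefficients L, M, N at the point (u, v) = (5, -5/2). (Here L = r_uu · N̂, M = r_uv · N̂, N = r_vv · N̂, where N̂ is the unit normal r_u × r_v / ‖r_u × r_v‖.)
L = 0;  M = 3*sqrt(1126)/563;  N = 0

Compute the unit normal N̂(u, v) = (-6*v/sqrt(36*u^2 + 36*v^2 + 1), -6*u/sqrt(36*u^2 + 36*v^2 + 1), 1/sqrt(36*u^2 + 36*v^2 + 1)), and the second partials r_uu, r_uv, r_vv. Take dot products:
  L(u, v) = r_uu · N̂ = 0,
  M(u, v) = r_uv · N̂ = 6/sqrt(36*u^2 + 36*v^2 + 1),
  N(u, v) = r_vv · N̂ = 0.
Evaluating at (u, v) = (5, -5/2):
  L = 0, M = 3*sqrt(1126)/563, N = 0.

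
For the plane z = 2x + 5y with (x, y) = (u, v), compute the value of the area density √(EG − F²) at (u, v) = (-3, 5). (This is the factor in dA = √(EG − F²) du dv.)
√(EG − F²)|_{(-3, 5)} = sqrt(30)

E = 5, F = 10, G = 26, so EG − F² = 30. Taking the positive square root: √(EG − F²) = sqrt(30). At (u, v) = (-3, 5): sqrt(30).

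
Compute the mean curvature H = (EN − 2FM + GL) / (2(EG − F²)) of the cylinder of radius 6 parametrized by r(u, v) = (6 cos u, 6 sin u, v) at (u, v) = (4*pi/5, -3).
H = -1/12

With E = 36, F = 0, G = 1, L = -6, M = 0, N = 0, assemble
  H = (EN − 2FM + GL) / (2(EG − F²)) = -1/12.
At (u, v) = (4*pi/5, -3): H = -1/12.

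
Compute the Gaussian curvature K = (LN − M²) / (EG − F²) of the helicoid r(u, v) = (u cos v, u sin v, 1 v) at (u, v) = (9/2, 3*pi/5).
K = -16/7225

Coefficients of the first fundamental form: E = 1, F = 0, G = u^2 + 1.
Coefficients of the second fundamental form: L = 0, M = -1/sqrt(u^2 + 1), N = 0.
Assemble K = (LN − M²)/(EG − F²) = -1/(u^2 + 1)^2. At (u, v) = (9/2, 3*pi/5): K = -16/7225.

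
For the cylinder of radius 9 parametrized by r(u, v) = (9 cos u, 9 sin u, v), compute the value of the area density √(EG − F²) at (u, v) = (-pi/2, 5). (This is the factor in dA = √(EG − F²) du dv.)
√(EG − F²)|_{(-pi/2, 5)} = 9

E = 81, F = 0, G = 1, so EG − F² = 81. Taking the positive square root: √(EG − F²) = 9. At (u, v) = (-pi/2, 5): 9.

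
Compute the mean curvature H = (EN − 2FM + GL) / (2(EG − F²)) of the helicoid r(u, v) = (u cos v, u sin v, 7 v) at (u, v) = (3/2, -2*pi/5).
H = 0

With E = 1, F = 0, G = u^2 + 49, L = 0, M = -7/sqrt(u^2 + 49), N = 0, assemble
  H = (EN − 2FM + GL) / (2(EG − F²)) = 0.
At (u, v) = (3/2, -2*pi/5): H = 0.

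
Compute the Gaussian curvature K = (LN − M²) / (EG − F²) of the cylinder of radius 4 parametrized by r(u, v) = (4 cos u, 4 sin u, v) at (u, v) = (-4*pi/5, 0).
K = 0

Coefficients of the first fundamental form: E = 16, F = 0, G = 1.
Coefficients of the second fundamental form: L = -4, M = 0, N = 0.
Assemble K = (LN − M²)/(EG − F²) = 0. At (u, v) = (-4*pi/5, 0): K = 0.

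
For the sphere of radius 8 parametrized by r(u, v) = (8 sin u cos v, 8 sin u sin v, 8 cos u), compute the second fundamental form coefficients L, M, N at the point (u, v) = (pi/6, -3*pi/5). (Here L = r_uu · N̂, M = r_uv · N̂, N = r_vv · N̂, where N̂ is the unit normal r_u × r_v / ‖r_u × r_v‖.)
L = -8;  M = 0;  N = -2

Compute the unit normal N̂(u, v) = (sin(u)^2*cos(v)/Abs(sin(u)), sin(u)^2*sin(v)/Abs(sin(u)), sin(2*u)/(2*Abs(sin(u)))), and the second partials r_uu, r_uv, r_vv. Take dot products:
  L(u, v) = r_uu · N̂ = -8*sin(u)/Abs(sin(u)),
  M(u, v) = r_uv · N̂ = 0,
  N(u, v) = r_vv · N̂ = -8*sin(u)^3/Abs(sin(u)).
Evaluating at (u, v) = (pi/6, -3*pi/5):
  L = -8, M = 0, N = -2.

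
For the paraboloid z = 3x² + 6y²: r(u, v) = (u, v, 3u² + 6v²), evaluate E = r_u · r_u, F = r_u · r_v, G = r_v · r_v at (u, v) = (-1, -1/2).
E = 37;  F = 36;  G = 37

Partials: r_u = (1, 0, 6*u), r_v = (0, 1, 12*v). As functions of (u, v):
  E = r_u · r_u = 36*u^2 + 1,
  F = r_u · r_v = 72*u*v,
  G = r_v · r_v = 144*v^2 + 1.
Evaluating at (u, v) = (-1, -1/2): E = 37, F = 36, G = 37.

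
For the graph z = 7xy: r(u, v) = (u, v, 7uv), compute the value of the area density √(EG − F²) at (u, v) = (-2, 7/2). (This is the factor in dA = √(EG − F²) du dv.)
√(EG − F²)|_{(-2, 7/2)} = sqrt(3189)/2

E = 49*v^2 + 1, F = 49*u*v, G = 49*u^2 + 1, so EG − F² = 49*u^2 + 49*v^2 + 1. Taking the positive square root: √(EG − F²) = sqrt(49*u^2 + 49*v^2 + 1). At (u, v) = (-2, 7/2): sqrt(3189)/2.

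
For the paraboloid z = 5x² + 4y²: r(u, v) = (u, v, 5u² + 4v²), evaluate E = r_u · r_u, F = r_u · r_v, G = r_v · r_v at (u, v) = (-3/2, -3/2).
E = 226;  F = 180;  G = 145

Partials: r_u = (1, 0, 10*u), r_v = (0, 1, 8*v). As functions of (u, v):
  E = r_u · r_u = 100*u^2 + 1,
  F = r_u · r_v = 80*u*v,
  G = r_v · r_v = 64*v^2 + 1.
Evaluating at (u, v) = (-3/2, -3/2): E = 226, F = 180, G = 145.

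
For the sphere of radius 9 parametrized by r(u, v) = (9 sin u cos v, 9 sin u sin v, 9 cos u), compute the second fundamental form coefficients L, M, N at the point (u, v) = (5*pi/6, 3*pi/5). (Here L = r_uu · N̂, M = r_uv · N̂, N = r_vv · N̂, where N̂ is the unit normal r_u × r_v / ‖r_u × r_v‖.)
L = -9;  M = 0;  N = -9/4

Compute the unit normal N̂(u, v) = (sin(u)^2*cos(v)/Abs(sin(u)), sin(u)^2*sin(v)/Abs(sin(u)), sin(2*u)/(2*Abs(sin(u)))), and the second partials r_uu, r_uv, r_vv. Take dot products:
  L(u, v) = r_uu · N̂ = -9*sin(u)/Abs(sin(u)),
  M(u, v) = r_uv · N̂ = 0,
  N(u, v) = r_vv · N̂ = -9*sin(u)^3/Abs(sin(u)).
Evaluating at (u, v) = (5*pi/6, 3*pi/5):
  L = -9, M = 0, N = -9/4.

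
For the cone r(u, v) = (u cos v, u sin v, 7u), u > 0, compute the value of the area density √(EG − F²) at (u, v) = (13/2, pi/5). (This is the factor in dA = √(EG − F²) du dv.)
√(EG − F²)|_{(13/2, pi/5)} = 65*sqrt(2)/2

E = 50, F = 0, G = u^2, so EG − F² = 50*u^2. Taking the positive square root: √(EG − F²) = 5*sqrt(2)*Abs(u). At (u, v) = (13/2, pi/5): 65*sqrt(2)/2.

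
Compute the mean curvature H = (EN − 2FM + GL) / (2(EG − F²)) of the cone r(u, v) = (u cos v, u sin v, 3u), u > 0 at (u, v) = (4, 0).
H = 3*sqrt(10)/80

With E = 10, F = 0, G = u^2, L = 0, M = 0, N = 3*sqrt(10)*u^2/(10*Abs(u)), assemble
  H = (EN − 2FM + GL) / (2(EG − F²)) = 3*sqrt(10)/(20*Abs(u)).
At (u, v) = (4, 0): H = 3*sqrt(10)/80.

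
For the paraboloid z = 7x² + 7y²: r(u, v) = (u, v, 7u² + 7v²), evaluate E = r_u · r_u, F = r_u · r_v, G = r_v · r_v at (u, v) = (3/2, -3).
E = 442;  F = -882;  G = 1765

Partials: r_u = (1, 0, 14*u), r_v = (0, 1, 14*v). As functions of (u, v):
  E = r_u · r_u = 196*u^2 + 1,
  F = r_u · r_v = 196*u*v,
  G = r_v · r_v = 196*v^2 + 1.
Evaluating at (u, v) = (3/2, -3): E = 442, F = -882, G = 1765.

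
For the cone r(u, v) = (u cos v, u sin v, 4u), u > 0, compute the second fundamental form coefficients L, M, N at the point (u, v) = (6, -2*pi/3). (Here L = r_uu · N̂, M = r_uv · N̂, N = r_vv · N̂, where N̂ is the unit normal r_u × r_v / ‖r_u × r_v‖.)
L = 0;  M = 0;  N = 24*sqrt(17)/17

Compute the unit normal N̂(u, v) = (-4*sqrt(17)*u*cos(v)/(17*Abs(u)), -4*sqrt(17)*u*sin(v)/(17*Abs(u)), sqrt(17)*u/(17*Abs(u))), and the second partials r_uu, r_uv, r_vv. Take dot products:
  L(u, v) = r_uu · N̂ = 0,
  M(u, v) = r_uv · N̂ = 0,
  N(u, v) = r_vv · N̂ = 4*sqrt(17)*u^2/(17*Abs(u)).
Evaluating at (u, v) = (6, -2*pi/3):
  L = 0, M = 0, N = 24*sqrt(17)/17.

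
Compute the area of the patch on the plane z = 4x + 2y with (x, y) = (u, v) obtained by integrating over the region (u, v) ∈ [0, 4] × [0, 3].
Area = 12*sqrt(21)

Area = ∫∫ √(EG − F²) du dv with √(EG − F²) = sqrt(21). Integrating over [0, 4] × [0, 3] gives 12*sqrt(21).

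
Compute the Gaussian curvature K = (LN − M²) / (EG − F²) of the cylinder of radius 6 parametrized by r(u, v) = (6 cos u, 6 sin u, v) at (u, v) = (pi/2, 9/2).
K = 0

Coefficients of the first fundamental form: E = 36, F = 0, G = 1.
Coefficients of the second fundamental form: L = -6, M = 0, N = 0.
Assemble K = (LN − M²)/(EG − F²) = 0. At (u, v) = (pi/2, 9/2): K = 0.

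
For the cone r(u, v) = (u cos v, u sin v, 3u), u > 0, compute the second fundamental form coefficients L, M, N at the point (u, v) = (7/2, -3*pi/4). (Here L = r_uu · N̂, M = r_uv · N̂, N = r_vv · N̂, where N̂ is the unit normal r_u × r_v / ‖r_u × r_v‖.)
L = 0;  M = 0;  N = 21*sqrt(10)/20

Compute the unit normal N̂(u, v) = (-3*sqrt(10)*u*cos(v)/(10*Abs(u)), -3*sqrt(10)*u*sin(v)/(10*Abs(u)), sqrt(10)*u/(10*Abs(u))), and the second partials r_uu, r_uv, r_vv. Take dot products:
  L(u, v) = r_uu · N̂ = 0,
  M(u, v) = r_uv · N̂ = 0,
  N(u, v) = r_vv · N̂ = 3*sqrt(10)*u^2/(10*Abs(u)).
Evaluating at (u, v) = (7/2, -3*pi/4):
  L = 0, M = 0, N = 21*sqrt(10)/20.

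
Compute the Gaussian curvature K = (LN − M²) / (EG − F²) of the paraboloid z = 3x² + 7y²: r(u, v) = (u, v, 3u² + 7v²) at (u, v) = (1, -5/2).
K = 21/398161

Coefficients of the first fundamental form: E = 36*u^2 + 1, F = 84*u*v, G = 196*v^2 + 1.
Coefficients of the second fundamental form: L = 6/sqrt(36*u^2 + 196*v^2 + 1), M = 0, N = 14/sqrt(36*u^2 + 196*v^2 + 1).
Assemble K = (LN − M²)/(EG − F²) = 84/(1296*u^4 + 14112*u^2*v^2 + 72*u^2 + 38416*v^4 + 392*v^2 + 1). At (u, v) = (1, -5/2): K = 21/398161.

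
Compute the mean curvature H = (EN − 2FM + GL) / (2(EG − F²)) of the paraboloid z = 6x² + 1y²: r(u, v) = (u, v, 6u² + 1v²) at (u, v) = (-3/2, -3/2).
H = 385*sqrt(334)/111556

With E = 144*u^2 + 1, F = 24*u*v, G = 4*v^2 + 1, L = 12/sqrt(144*u^2 + 4*v^2 + 1), M = 0, N = 2/sqrt(144*u^2 + 4*v^2 + 1), assemble
  H = (EN − 2FM + GL) / (2(EG − F²)) = (144*u^2 + 24*v^2 + 7)/(144*u^2 + 4*v^2 + 1)^(3/2).
At (u, v) = (-3/2, -3/2): H = 385*sqrt(334)/111556.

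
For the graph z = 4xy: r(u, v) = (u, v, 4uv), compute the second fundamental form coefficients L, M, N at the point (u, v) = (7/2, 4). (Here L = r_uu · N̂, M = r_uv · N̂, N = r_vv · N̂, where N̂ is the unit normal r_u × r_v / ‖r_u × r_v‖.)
L = 0;  M = 4*sqrt(453)/453;  N = 0

Compute the unit normal N̂(u, v) = (-4*v/sqrt(16*u^2 + 16*v^2 + 1), -4*u/sqrt(16*u^2 + 16*v^2 + 1), 1/sqrt(16*u^2 + 16*v^2 + 1)), and the second partials r_uu, r_uv, r_vv. Take dot products:
  L(u, v) = r_uu · N̂ = 0,
  M(u, v) = r_uv · N̂ = 4/sqrt(16*u^2 + 16*v^2 + 1),
  N(u, v) = r_vv · N̂ = 0.
Evaluating at (u, v) = (7/2, 4):
  L = 0, M = 4*sqrt(453)/453, N = 0.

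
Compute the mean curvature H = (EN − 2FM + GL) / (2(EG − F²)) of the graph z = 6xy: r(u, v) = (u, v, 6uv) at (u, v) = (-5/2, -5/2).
H = -1350*sqrt(451)/203401

With E = 36*v^2 + 1, F = 36*u*v, G = 36*u^2 + 1, L = 0, M = 6/sqrt(36*u^2 + 36*v^2 + 1), N = 0, assemble
  H = (EN − 2FM + GL) / (2(EG − F²)) = -216*u*v/(36*u^2 + 36*v^2 + 1)^(3/2).
At (u, v) = (-5/2, -5/2): H = -1350*sqrt(451)/203401.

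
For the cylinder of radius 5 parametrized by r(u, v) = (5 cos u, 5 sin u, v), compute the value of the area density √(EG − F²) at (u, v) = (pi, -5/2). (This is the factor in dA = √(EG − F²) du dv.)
√(EG − F²)|_{(pi, -5/2)} = 5

E = 25, F = 0, G = 1, so EG − F² = 25. Taking the positive square root: √(EG − F²) = 5. At (u, v) = (pi, -5/2): 5.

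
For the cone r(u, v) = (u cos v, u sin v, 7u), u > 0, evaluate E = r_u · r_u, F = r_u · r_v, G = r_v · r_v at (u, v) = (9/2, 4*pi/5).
E = 50;  F = 0;  G = 81/4

Partials: r_u = (cos(v), sin(v), 7), r_v = (-u*sin(v), u*cos(v), 0). As functions of (u, v):
  E = r_u · r_u = 50,
  F = r_u · r_v = 0,
  G = r_v · r_v = u^2.
Evaluating at (u, v) = (9/2, 4*pi/5): E = 50, F = 0, G = 81/4.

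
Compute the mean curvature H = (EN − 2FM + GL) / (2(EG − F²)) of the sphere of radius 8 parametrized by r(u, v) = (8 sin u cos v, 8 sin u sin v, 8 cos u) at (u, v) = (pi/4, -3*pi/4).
H = -1/8

With E = 64, F = 0, G = 64*sin(u)^2, L = -8*sin(u)/Abs(sin(u)), M = 0, N = -8*sin(u)^3/Abs(sin(u)), assemble
  H = (EN − 2FM + GL) / (2(EG − F²)) = -sin(u)/(8*Abs(sin(u))).
At (u, v) = (pi/4, -3*pi/4): H = -1/8.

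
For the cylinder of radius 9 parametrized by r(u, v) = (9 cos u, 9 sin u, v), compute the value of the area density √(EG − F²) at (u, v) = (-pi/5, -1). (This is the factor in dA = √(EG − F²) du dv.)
√(EG − F²)|_{(-pi/5, -1)} = 9

E = 81, F = 0, G = 1, so EG − F² = 81. Taking the positive square root: √(EG − F²) = 9. At (u, v) = (-pi/5, -1): 9.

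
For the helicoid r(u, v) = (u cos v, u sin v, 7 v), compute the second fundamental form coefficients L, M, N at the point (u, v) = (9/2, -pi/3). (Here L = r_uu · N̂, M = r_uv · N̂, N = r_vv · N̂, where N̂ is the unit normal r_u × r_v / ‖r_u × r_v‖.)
L = 0;  M = -14*sqrt(277)/277;  N = 0

Compute the unit normal N̂(u, v) = (7*sin(v)/sqrt(u^2 + 49), -7*cos(v)/sqrt(u^2 + 49), u/sqrt(u^2 + 49)), and the second partials r_uu, r_uv, r_vv. Take dot products:
  L(u, v) = r_uu · N̂ = 0,
  M(u, v) = r_uv · N̂ = -7/sqrt(u^2 + 49),
  N(u, v) = r_vv · N̂ = 0.
Evaluating at (u, v) = (9/2, -pi/3):
  L = 0, M = -14*sqrt(277)/277, N = 0.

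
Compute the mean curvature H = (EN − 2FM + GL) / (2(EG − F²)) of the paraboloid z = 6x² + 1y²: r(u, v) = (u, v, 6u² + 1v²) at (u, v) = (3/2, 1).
H = 355*sqrt(329)/108241

With E = 144*u^2 + 1, F = 24*u*v, G = 4*v^2 + 1, L = 12/sqrt(144*u^2 + 4*v^2 + 1), M = 0, N = 2/sqrt(144*u^2 + 4*v^2 + 1), assemble
  H = (EN − 2FM + GL) / (2(EG − F²)) = (144*u^2 + 24*v^2 + 7)/(144*u^2 + 4*v^2 + 1)^(3/2).
At (u, v) = (3/2, 1): H = 355*sqrt(329)/108241.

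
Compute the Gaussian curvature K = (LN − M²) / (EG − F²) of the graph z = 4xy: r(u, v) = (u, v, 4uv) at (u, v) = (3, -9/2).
K = -16/219961

Coefficients of the first fundamental form: E = 16*v^2 + 1, F = 16*u*v, G = 16*u^2 + 1.
Coefficients of the second fundamental form: L = 0, M = 4/sqrt(16*u^2 + 16*v^2 + 1), N = 0.
Assemble K = (LN − M²)/(EG − F²) = -16/(256*u^4 + 512*u^2*v^2 + 32*u^2 + 256*v^4 + 32*v^2 + 1). At (u, v) = (3, -9/2): K = -16/219961.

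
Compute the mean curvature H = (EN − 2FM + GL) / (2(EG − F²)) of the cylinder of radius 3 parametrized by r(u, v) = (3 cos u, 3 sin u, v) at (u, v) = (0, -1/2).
H = -1/6

With E = 9, F = 0, G = 1, L = -3, M = 0, N = 0, assemble
  H = (EN − 2FM + GL) / (2(EG − F²)) = -1/6.
At (u, v) = (0, -1/2): H = -1/6.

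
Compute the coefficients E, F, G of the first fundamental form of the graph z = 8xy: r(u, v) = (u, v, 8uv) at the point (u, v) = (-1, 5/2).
E = 401;  F = -160;  G = 65

Partials: r_u = (1, 0, 8*v), r_v = (0, 1, 8*u). As functions of (u, v):
  E = r_u · r_u = 64*v^2 + 1,
  F = r_u · r_v = 64*u*v,
  G = r_v · r_v = 64*u^2 + 1.
Evaluating at (u, v) = (-1, 5/2): E = 401, F = -160, G = 65.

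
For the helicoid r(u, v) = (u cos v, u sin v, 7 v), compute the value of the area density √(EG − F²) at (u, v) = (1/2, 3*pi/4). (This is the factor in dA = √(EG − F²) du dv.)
√(EG − F²)|_{(1/2, 3*pi/4)} = sqrt(197)/2

E = 1, F = 0, G = u^2 + 49, so EG − F² = u^2 + 49. Taking the positive square root: √(EG − F²) = sqrt(u^2 + 49). At (u, v) = (1/2, 3*pi/4): sqrt(197)/2.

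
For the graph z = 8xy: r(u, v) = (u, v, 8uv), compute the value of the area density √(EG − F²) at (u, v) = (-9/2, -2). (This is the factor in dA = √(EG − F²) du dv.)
√(EG − F²)|_{(-9/2, -2)} = sqrt(1553)

E = 64*v^2 + 1, F = 64*u*v, G = 64*u^2 + 1, so EG − F² = 64*u^2 + 64*v^2 + 1. Taking the positive square root: √(EG − F²) = sqrt(64*u^2 + 64*v^2 + 1). At (u, v) = (-9/2, -2): sqrt(1553).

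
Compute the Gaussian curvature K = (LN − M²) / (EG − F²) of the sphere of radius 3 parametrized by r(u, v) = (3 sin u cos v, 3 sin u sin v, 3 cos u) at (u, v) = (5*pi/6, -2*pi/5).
K = 1/9

Coefficients of the first fundamental form: E = 9, F = 0, G = 9*sin(u)^2.
Coefficients of the second fundamental form: L = -3*sin(u)/Abs(sin(u)), M = 0, N = -3*sin(u)^3/Abs(sin(u)).
Assemble K = (LN − M²)/(EG − F²) = 1/9. At (u, v) = (5*pi/6, -2*pi/5): K = 1/9.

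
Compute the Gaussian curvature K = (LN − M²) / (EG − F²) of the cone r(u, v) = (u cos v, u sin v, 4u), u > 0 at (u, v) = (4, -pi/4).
K = 0

Coefficients of the first fundamental form: E = 17, F = 0, G = u^2.
Coefficients of the second fundamental form: L = 0, M = 0, N = 4*sqrt(17)*u^2/(17*Abs(u)).
Assemble K = (LN − M²)/(EG − F²) = 0. At (u, v) = (4, -pi/4): K = 0.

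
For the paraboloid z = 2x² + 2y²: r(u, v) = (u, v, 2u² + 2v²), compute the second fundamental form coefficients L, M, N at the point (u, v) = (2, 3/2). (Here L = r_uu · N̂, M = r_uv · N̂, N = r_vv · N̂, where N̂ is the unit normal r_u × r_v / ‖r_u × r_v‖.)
L = 4*sqrt(101)/101;  M = 0;  N = 4*sqrt(101)/101

Compute the unit normal N̂(u, v) = (-4*u/sqrt(16*u^2 + 16*v^2 + 1), -4*v/sqrt(16*u^2 + 16*v^2 + 1), 1/sqrt(16*u^2 + 16*v^2 + 1)), and the second partials r_uu, r_uv, r_vv. Take dot products:
  L(u, v) = r_uu · N̂ = 4/sqrt(16*u^2 + 16*v^2 + 1),
  M(u, v) = r_uv · N̂ = 0,
  N(u, v) = r_vv · N̂ = 4/sqrt(16*u^2 + 16*v^2 + 1).
Evaluating at (u, v) = (2, 3/2):
  L = 4*sqrt(101)/101, M = 0, N = 4*sqrt(101)/101.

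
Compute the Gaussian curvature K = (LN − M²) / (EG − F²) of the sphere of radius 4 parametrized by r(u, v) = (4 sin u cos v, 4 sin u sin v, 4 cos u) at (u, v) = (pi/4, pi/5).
K = 1/16

Coefficients of the first fundamental form: E = 16, F = 0, G = 16*sin(u)^2.
Coefficients of the second fundamental form: L = -4*sin(u)/Abs(sin(u)), M = 0, N = -4*sin(u)^3/Abs(sin(u)).
Assemble K = (LN − M²)/(EG − F²) = 1/16. At (u, v) = (pi/4, pi/5): K = 1/16.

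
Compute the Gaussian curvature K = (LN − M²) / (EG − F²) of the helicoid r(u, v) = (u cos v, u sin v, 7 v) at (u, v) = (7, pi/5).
K = -1/196

Coefficients of the first fundamental form: E = 1, F = 0, G = u^2 + 49.
Coefficients of the second fundamental form: L = 0, M = -7/sqrt(u^2 + 49), N = 0.
Assemble K = (LN − M²)/(EG − F²) = -49/(u^2 + 49)^2. At (u, v) = (7, pi/5): K = -1/196.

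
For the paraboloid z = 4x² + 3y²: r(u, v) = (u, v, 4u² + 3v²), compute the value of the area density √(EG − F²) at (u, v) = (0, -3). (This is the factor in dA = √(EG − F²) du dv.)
√(EG − F²)|_{(0, -3)} = 5*sqrt(13)

E = 64*u^2 + 1, F = 48*u*v, G = 36*v^2 + 1, so EG − F² = 64*u^2 + 36*v^2 + 1. Taking the positive square root: √(EG − F²) = sqrt(64*u^2 + 36*v^2 + 1). At (u, v) = (0, -3): 5*sqrt(13).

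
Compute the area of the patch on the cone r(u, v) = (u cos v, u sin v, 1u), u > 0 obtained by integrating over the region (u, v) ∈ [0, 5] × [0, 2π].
Area = 25*sqrt(2)*pi

Area = ∫∫ √(EG − F²) du dv with √(EG − F²) = sqrt(2)*Abs(u). Integrating over [0, 5] × [0, 2π] gives 25*sqrt(2)*pi.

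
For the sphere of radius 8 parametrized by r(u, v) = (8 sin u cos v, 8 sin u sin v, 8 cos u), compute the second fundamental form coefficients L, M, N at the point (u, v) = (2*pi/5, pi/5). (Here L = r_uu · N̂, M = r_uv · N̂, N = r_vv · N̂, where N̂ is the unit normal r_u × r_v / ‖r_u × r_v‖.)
L = -8;  M = 0;  N = -5 - sqrt(5)

Compute the unit normal N̂(u, v) = (sin(u)^2*cos(v)/Abs(sin(u)), sin(u)^2*sin(v)/Abs(sin(u)), sin(2*u)/(2*Abs(sin(u)))), and the second partials r_uu, r_uv, r_vv. Take dot products:
  L(u, v) = r_uu · N̂ = -8*sin(u)/Abs(sin(u)),
  M(u, v) = r_uv · N̂ = 0,
  N(u, v) = r_vv · N̂ = -8*sin(u)^3/Abs(sin(u)).
Evaluating at (u, v) = (2*pi/5, pi/5):
  L = -8, M = 0, N = -5 - sqrt(5).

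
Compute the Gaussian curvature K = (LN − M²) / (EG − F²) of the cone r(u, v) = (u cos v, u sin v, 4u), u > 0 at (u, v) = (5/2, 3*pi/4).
K = 0

Coefficients of the first fundamental form: E = 17, F = 0, G = u^2.
Coefficients of the second fundamental form: L = 0, M = 0, N = 4*sqrt(17)*u^2/(17*Abs(u)).
Assemble K = (LN − M²)/(EG − F²) = 0. At (u, v) = (5/2, 3*pi/4): K = 0.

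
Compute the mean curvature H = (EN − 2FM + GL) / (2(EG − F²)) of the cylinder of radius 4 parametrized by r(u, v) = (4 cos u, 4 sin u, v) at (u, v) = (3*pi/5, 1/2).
H = -1/8

With E = 16, F = 0, G = 1, L = -4, M = 0, N = 0, assemble
  H = (EN − 2FM + GL) / (2(EG − F²)) = -1/8.
At (u, v) = (3*pi/5, 1/2): H = -1/8.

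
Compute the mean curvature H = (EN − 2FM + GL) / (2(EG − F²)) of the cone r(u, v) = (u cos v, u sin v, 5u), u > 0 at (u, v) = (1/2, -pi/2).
H = 5*sqrt(26)/26

With E = 26, F = 0, G = u^2, L = 0, M = 0, N = 5*sqrt(26)*u^2/(26*Abs(u)), assemble
  H = (EN − 2FM + GL) / (2(EG − F²)) = 5*sqrt(26)/(52*Abs(u)).
At (u, v) = (1/2, -pi/2): H = 5*sqrt(26)/26.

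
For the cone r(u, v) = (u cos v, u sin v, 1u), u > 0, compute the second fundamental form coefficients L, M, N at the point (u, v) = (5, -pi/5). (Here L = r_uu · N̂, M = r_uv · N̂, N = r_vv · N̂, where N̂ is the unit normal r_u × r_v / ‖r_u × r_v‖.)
L = 0;  M = 0;  N = 5*sqrt(2)/2

Compute the unit normal N̂(u, v) = (-sqrt(2)*u*cos(v)/(2*Abs(u)), -sqrt(2)*u*sin(v)/(2*Abs(u)), sqrt(2)*u/(2*Abs(u))), and the second partials r_uu, r_uv, r_vv. Take dot products:
  L(u, v) = r_uu · N̂ = 0,
  M(u, v) = r_uv · N̂ = 0,
  N(u, v) = r_vv · N̂ = sqrt(2)*u^2/(2*Abs(u)).
Evaluating at (u, v) = (5, -pi/5):
  L = 0, M = 0, N = 5*sqrt(2)/2.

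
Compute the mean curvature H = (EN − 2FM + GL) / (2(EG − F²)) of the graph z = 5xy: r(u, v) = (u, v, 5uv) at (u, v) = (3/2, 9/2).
H = -3375*sqrt(46)/362894

With E = 25*v^2 + 1, F = 25*u*v, G = 25*u^2 + 1, L = 0, M = 5/sqrt(25*u^2 + 25*v^2 + 1), N = 0, assemble
  H = (EN − 2FM + GL) / (2(EG − F²)) = -125*u*v/(25*u^2 + 25*v^2 + 1)^(3/2).
At (u, v) = (3/2, 9/2): H = -3375*sqrt(46)/362894.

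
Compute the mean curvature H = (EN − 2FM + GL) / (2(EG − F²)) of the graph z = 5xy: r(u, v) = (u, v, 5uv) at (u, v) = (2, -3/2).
H = 3000*sqrt(629)/395641

With E = 25*v^2 + 1, F = 25*u*v, G = 25*u^2 + 1, L = 0, M = 5/sqrt(25*u^2 + 25*v^2 + 1), N = 0, assemble
  H = (EN − 2FM + GL) / (2(EG − F²)) = -125*u*v/(25*u^2 + 25*v^2 + 1)^(3/2).
At (u, v) = (2, -3/2): H = 3000*sqrt(629)/395641.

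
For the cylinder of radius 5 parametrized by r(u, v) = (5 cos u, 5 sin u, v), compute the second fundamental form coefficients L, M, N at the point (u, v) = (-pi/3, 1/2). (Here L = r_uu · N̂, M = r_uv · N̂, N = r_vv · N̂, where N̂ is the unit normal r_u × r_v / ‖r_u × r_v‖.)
L = -5;  M = 0;  N = 0

Compute the unit normal N̂(u, v) = (cos(u), sin(u), 0), and the second partials r_uu, r_uv, r_vv. Take dot products:
  L(u, v) = r_uu · N̂ = -5,
  M(u, v) = r_uv · N̂ = 0,
  N(u, v) = r_vv · N̂ = 0.
Evaluating at (u, v) = (-pi/3, 1/2):
  L = -5, M = 0, N = 0.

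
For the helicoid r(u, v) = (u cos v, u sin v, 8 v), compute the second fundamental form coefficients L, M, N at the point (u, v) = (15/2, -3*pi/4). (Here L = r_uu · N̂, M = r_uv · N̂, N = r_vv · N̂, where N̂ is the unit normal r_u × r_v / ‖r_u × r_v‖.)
L = 0;  M = -16*sqrt(481)/481;  N = 0

Compute the unit normal N̂(u, v) = (8*sin(v)/sqrt(u^2 + 64), -8*cos(v)/sqrt(u^2 + 64), u/sqrt(u^2 + 64)), and the second partials r_uu, r_uv, r_vv. Take dot products:
  L(u, v) = r_uu · N̂ = 0,
  M(u, v) = r_uv · N̂ = -8/sqrt(u^2 + 64),
  N(u, v) = r_vv · N̂ = 0.
Evaluating at (u, v) = (15/2, -3*pi/4):
  L = 0, M = -16*sqrt(481)/481, N = 0.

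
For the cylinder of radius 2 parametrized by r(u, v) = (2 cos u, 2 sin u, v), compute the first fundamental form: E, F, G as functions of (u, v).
E = 4;  F = 0;  G = 1

Compute partials: r_u = (-2*sin(u), 2*cos(u), 0), r_v = (0, 0, 1). Then
  E = r_u · r_u = 4,
  F = r_u · r_v = 0,
  G = r_v · r_v = 1.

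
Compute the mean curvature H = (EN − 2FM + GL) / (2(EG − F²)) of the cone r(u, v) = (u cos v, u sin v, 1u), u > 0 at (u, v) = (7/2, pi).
H = sqrt(2)/14

With E = 2, F = 0, G = u^2, L = 0, M = 0, N = sqrt(2)*u^2/(2*Abs(u)), assemble
  H = (EN − 2FM + GL) / (2(EG − F²)) = sqrt(2)/(4*Abs(u)).
At (u, v) = (7/2, pi): H = sqrt(2)/14.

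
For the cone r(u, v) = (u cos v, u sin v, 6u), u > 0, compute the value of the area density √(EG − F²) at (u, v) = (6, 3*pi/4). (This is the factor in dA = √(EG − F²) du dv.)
√(EG − F²)|_{(6, 3*pi/4)} = 6*sqrt(37)

E = 37, F = 0, G = u^2, so EG − F² = 37*u^2. Taking the positive square root: √(EG − F²) = sqrt(37)*Abs(u). At (u, v) = (6, 3*pi/4): 6*sqrt(37).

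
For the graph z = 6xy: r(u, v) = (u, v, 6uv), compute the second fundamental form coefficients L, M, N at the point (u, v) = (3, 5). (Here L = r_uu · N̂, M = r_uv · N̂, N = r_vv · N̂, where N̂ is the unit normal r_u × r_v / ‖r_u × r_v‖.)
L = 0;  M = 6/35;  N = 0

Compute the unit normal N̂(u, v) = (-6*v/sqrt(36*u^2 + 36*v^2 + 1), -6*u/sqrt(36*u^2 + 36*v^2 + 1), 1/sqrt(36*u^2 + 36*v^2 + 1)), and the second partials r_uu, r_uv, r_vv. Take dot products:
  L(u, v) = r_uu · N̂ = 0,
  M(u, v) = r_uv · N̂ = 6/sqrt(36*u^2 + 36*v^2 + 1),
  N(u, v) = r_vv · N̂ = 0.
Evaluating at (u, v) = (3, 5):
  L = 0, M = 6/35, N = 0.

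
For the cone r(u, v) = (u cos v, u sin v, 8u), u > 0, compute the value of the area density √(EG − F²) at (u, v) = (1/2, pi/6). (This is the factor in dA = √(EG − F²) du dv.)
√(EG − F²)|_{(1/2, pi/6)} = sqrt(65)/2

E = 65, F = 0, G = u^2, so EG − F² = 65*u^2. Taking the positive square root: √(EG − F²) = sqrt(65)*Abs(u). At (u, v) = (1/2, pi/6): sqrt(65)/2.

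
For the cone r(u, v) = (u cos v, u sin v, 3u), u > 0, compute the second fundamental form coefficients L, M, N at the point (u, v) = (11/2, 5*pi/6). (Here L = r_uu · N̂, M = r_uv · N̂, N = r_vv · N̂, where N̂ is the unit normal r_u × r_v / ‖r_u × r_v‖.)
L = 0;  M = 0;  N = 33*sqrt(10)/20

Compute the unit normal N̂(u, v) = (-3*sqrt(10)*u*cos(v)/(10*Abs(u)), -3*sqrt(10)*u*sin(v)/(10*Abs(u)), sqrt(10)*u/(10*Abs(u))), and the second partials r_uu, r_uv, r_vv. Take dot products:
  L(u, v) = r_uu · N̂ = 0,
  M(u, v) = r_uv · N̂ = 0,
  N(u, v) = r_vv · N̂ = 3*sqrt(10)*u^2/(10*Abs(u)).
Evaluating at (u, v) = (11/2, 5*pi/6):
  L = 0, M = 0, N = 33*sqrt(10)/20.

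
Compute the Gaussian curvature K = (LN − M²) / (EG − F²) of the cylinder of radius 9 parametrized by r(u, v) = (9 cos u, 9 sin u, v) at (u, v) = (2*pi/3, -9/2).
K = 0

Coefficients of the first fundamental form: E = 81, F = 0, G = 1.
Coefficients of the second fundamental form: L = -9, M = 0, N = 0.
Assemble K = (LN − M²)/(EG − F²) = 0. At (u, v) = (2*pi/3, -9/2): K = 0.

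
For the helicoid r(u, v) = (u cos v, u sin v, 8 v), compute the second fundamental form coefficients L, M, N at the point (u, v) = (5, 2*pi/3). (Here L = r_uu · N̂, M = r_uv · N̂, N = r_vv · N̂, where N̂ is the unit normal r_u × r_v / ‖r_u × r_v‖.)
L = 0;  M = -8*sqrt(89)/89;  N = 0

Compute the unit normal N̂(u, v) = (8*sin(v)/sqrt(u^2 + 64), -8*cos(v)/sqrt(u^2 + 64), u/sqrt(u^2 + 64)), and the second partials r_uu, r_uv, r_vv. Take dot products:
  L(u, v) = r_uu · N̂ = 0,
  M(u, v) = r_uv · N̂ = -8/sqrt(u^2 + 64),
  N(u, v) = r_vv · N̂ = 0.
Evaluating at (u, v) = (5, 2*pi/3):
  L = 0, M = -8*sqrt(89)/89, N = 0.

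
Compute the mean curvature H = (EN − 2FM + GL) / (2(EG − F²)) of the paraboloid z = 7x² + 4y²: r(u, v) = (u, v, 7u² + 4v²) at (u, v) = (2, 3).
H = 7179*sqrt(1361)/1852321

With E = 196*u^2 + 1, F = 112*u*v, G = 64*v^2 + 1, L = 14/sqrt(196*u^2 + 64*v^2 + 1), M = 0, N = 8/sqrt(196*u^2 + 64*v^2 + 1), assemble
  H = (EN − 2FM + GL) / (2(EG − F²)) = (784*u^2 + 448*v^2 + 11)/(196*u^2 + 64*v^2 + 1)^(3/2).
At (u, v) = (2, 3): H = 7179*sqrt(1361)/1852321.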